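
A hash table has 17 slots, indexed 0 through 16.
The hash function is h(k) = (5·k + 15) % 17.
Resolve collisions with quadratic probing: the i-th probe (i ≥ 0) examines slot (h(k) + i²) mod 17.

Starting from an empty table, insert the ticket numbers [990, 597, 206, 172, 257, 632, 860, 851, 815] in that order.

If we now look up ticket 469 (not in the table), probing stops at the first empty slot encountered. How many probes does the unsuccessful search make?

2

Insert 990: h=1, slot 1 empty → index 1.
Insert 597: h=8, slot 8 empty → index 8.
Insert 206: h=8, slot 8 occupied → index 9.
Insert 172: h=8, slots 8,9 occupied → index 12.
Insert 257: h=8, slots 8,9,12 occupied → index 0.
Insert 632: h=13, slot 13 empty → index 13.
Insert 860: h=14, slot 14 empty → index 14.
Insert 851: h=3, slot 3 empty → index 3.
Insert 815: h=10, slot 10 empty → index 10.
Table: [257, 990, ∅, 851, ∅, ∅, ∅, ∅, 597, 206, 815, ∅, 172, 632, 860, ∅, ∅]
Lookup 469: h=14, probe 14,15 → slot 15 empty, not found.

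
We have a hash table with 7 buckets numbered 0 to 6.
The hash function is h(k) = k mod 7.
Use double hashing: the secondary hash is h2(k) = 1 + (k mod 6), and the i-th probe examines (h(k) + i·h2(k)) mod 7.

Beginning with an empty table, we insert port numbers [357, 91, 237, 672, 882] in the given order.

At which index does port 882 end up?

Insert 357: h=0, slot 0 empty -> index 0.
Insert 91: h=0, h2=2, slot 0 occupied -> index 2.
Insert 237: h=6, slot 6 empty -> index 6.
Insert 672: h=0, h2=1, slot 0 occupied -> index 1.
Insert 882: h=0, h2=1, slots 0,1,2 occupied -> index 3.
Table: [357, 672, 91, 882, _, _, 237]

3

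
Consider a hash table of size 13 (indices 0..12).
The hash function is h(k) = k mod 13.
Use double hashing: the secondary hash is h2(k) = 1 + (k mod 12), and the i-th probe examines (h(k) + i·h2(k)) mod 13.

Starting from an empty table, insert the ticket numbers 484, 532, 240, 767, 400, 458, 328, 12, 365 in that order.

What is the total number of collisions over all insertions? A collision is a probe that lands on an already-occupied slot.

Insert 484: h=3, slot 3 empty => index 3.
Insert 532: h=12, slot 12 empty => index 12.
Insert 240: h=6, slot 6 empty => index 6.
Insert 767: h=0, slot 0 empty => index 0.
Insert 400: h=10, slot 10 empty => index 10.
Insert 458: h=3, h2=3, slots 3,6 occupied => index 9.
Insert 328: h=3, h2=5, slot 3 occupied => index 8.
Insert 12: h=12, h2=1, slots 12,0 occupied => index 1.
Insert 365: h=1, h2=6, slot 1 occupied => index 7.
Table: [767, 12, —, 484, —, —, 240, 365, 328, 458, 400, —, 532]

6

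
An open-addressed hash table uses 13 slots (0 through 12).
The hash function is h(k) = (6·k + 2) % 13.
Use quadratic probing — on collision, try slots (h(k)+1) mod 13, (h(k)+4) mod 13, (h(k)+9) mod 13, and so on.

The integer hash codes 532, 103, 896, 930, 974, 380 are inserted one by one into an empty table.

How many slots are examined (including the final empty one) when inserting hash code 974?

5

532: h=9 → slot 9
103: h=9, probe 9,10 → slot 10
896: h=9, probe 9,10,0 → slot 0
930: h=5 → slot 5
974: h=9, probe 9,10,0,5,12 → slot 12
380: h=7 → slot 7
Table: [896, ∅, ∅, ∅, ∅, 930, ∅, 380, ∅, 532, 103, ∅, 974]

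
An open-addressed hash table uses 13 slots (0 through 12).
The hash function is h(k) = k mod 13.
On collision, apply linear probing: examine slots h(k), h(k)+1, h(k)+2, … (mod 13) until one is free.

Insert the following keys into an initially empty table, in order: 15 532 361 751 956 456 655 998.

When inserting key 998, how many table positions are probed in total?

4

15 hashes to 2; slot 2 is free -> place at 2.
532 hashes to 12; slot 12 is free -> place at 12.
361 hashes to 10; slot 10 is free -> place at 10.
751 hashes to 10; 10 taken -> place at 11.
956 hashes to 7; slot 7 is free -> place at 7.
456 hashes to 1; slot 1 is free -> place at 1.
655 hashes to 5; slot 5 is free -> place at 5.
998 hashes to 10; 10,11,12 taken -> place at 0.
Table: [998, 456, 15, ., ., 655, ., 956, ., ., 361, 751, 532]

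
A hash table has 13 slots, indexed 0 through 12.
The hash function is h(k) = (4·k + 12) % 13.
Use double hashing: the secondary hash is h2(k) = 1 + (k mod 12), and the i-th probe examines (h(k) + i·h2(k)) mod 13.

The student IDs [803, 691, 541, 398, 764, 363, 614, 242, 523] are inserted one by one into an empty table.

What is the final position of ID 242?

803 hashes to 0; slot 0 is free => place at 0.
691 hashes to 7; slot 7 is free => place at 7.
541 hashes to 5; slot 5 is free => place at 5.
398 hashes to 5, h2=3; 5 taken => place at 8.
764 hashes to 0, h2=9; 0 taken => place at 9.
363 hashes to 8, h2=4; 8 taken => place at 12.
614 hashes to 11; slot 11 is free => place at 11.
242 hashes to 5, h2=3; 5,8,11 taken => place at 1.
523 hashes to 11, h2=8; 11 taken => place at 6.
Table: [803, 242, —, —, —, 541, 523, 691, 398, 764, —, 614, 363]

1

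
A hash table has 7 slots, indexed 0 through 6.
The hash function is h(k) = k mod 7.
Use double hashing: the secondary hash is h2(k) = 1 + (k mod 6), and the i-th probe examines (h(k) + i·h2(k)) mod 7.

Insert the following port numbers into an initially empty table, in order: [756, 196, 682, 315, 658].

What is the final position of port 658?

1

756 hashes to 0; slot 0 is free => place at 0.
196 hashes to 0, h2=5; 0 taken => place at 5.
682 hashes to 3; slot 3 is free => place at 3.
315 hashes to 0, h2=4; 0 taken => place at 4.
658 hashes to 0, h2=5; 0,5,3 taken => place at 1.
Table: [756, 658, ., 682, 315, 196, .]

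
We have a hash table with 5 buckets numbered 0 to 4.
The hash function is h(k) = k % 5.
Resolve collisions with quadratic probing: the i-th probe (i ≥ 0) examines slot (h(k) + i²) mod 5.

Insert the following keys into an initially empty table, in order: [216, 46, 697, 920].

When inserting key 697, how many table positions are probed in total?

2

Insert 216: h=1, slot 1 empty -> index 1.
Insert 46: h=1, slot 1 occupied -> index 2.
Insert 697: h=2, slot 2 occupied -> index 3.
Insert 920: h=0, slot 0 empty -> index 0.
Table: [920, 216, 46, 697, ∅]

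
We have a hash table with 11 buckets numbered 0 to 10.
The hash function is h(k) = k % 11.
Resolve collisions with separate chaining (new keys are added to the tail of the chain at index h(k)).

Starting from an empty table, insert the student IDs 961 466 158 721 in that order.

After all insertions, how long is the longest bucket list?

Insert 961: h=4, bucket 4 empty → new chain.
Insert 466: h=4, bucket 4 nonempty → append to chain.
Insert 158: h=4, bucket 4 nonempty → append to chain.
Insert 721: h=6, bucket 6 empty → new chain.
Final buckets:
0: .
1: .
2: .
3: .
4: 961 -> 466 -> 158
5: .
6: 721
7: .
8: .
9: .
10: .

3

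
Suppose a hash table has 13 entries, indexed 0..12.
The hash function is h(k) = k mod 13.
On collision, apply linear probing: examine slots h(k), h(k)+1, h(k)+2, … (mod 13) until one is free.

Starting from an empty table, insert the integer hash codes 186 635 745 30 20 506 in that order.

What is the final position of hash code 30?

6

186: h=4 => slot 4
635: h=11 => slot 11
745: h=4, probe 4,5 => slot 5
30: h=4, probe 4,5,6 => slot 6
20: h=7 => slot 7
506: h=12 => slot 12
Table: [-, -, -, -, 186, 745, 30, 20, -, -, -, 635, 506]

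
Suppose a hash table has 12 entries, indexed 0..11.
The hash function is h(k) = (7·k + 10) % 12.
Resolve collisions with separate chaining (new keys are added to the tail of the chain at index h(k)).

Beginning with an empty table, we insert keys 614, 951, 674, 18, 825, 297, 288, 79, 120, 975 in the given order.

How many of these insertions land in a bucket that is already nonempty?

Insert 614: h=0, bucket 0 empty -> new chain.
Insert 951: h=7, bucket 7 empty -> new chain.
Insert 674: h=0, bucket 0 nonempty -> append to chain.
Insert 18: h=4, bucket 4 empty -> new chain.
Insert 825: h=1, bucket 1 empty -> new chain.
Insert 297: h=1, bucket 1 nonempty -> append to chain.
Insert 288: h=10, bucket 10 empty -> new chain.
Insert 79: h=11, bucket 11 empty -> new chain.
Insert 120: h=10, bucket 10 nonempty -> append to chain.
Insert 975: h=7, bucket 7 nonempty -> append to chain.
Final buckets:
0: 614 -> 674
1: 825 -> 297
2: ∅
3: ∅
4: 18
5: ∅
6: ∅
7: 951 -> 975
8: ∅
9: ∅
10: 288 -> 120
11: 79

4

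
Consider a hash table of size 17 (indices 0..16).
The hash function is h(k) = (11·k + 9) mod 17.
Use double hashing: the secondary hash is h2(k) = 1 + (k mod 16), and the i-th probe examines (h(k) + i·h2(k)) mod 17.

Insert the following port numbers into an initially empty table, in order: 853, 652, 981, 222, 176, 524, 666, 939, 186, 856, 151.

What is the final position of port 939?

14

Insert 853: h=8, slot 8 empty → index 8.
Insert 652: h=7, slot 7 empty → index 7.
Insert 981: h=5, slot 5 empty → index 5.
Insert 222: h=3, slot 3 empty → index 3.
Insert 176: h=7, h2=1, slots 7,8 occupied → index 9.
Insert 524: h=10, slot 10 empty → index 10.
Insert 666: h=8, h2=11, slot 8 occupied → index 2.
Insert 939: h=2, h2=12, slot 2 occupied → index 14.
Insert 186: h=15, slot 15 empty → index 15.
Insert 856: h=7, h2=9, slot 7 occupied → index 16.
Insert 151: h=4, slot 4 empty → index 4.
Table: [-, -, 666, 222, 151, 981, -, 652, 853, 176, 524, -, -, -, 939, 186, 856]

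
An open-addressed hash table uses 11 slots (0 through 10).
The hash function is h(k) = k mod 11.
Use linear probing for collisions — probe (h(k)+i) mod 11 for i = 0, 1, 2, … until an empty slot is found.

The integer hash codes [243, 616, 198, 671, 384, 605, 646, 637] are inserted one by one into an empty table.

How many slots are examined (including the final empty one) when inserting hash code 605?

5

Insert 243: h=1, slot 1 empty → index 1.
Insert 616: h=0, slot 0 empty → index 0.
Insert 198: h=0, slots 0,1 occupied → index 2.
Insert 671: h=0, slots 0,1,2 occupied → index 3.
Insert 384: h=10, slot 10 empty → index 10.
Insert 605: h=0, slots 0,1,2,3 occupied → index 4.
Insert 646: h=8, slot 8 empty → index 8.
Insert 637: h=10, slots 10,0,1,2,3,4 occupied → index 5.
Table: [616, 243, 198, 671, 605, 637, ∅, ∅, 646, ∅, 384]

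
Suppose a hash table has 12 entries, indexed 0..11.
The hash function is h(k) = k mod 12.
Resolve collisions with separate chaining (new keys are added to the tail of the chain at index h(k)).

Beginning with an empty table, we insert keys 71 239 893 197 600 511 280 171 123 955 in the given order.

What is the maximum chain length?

2

Insert 71: h=11, bucket 11 empty -> new chain.
Insert 239: h=11, bucket 11 nonempty -> append to chain.
Insert 893: h=5, bucket 5 empty -> new chain.
Insert 197: h=5, bucket 5 nonempty -> append to chain.
Insert 600: h=0, bucket 0 empty -> new chain.
Insert 511: h=7, bucket 7 empty -> new chain.
Insert 280: h=4, bucket 4 empty -> new chain.
Insert 171: h=3, bucket 3 empty -> new chain.
Insert 123: h=3, bucket 3 nonempty -> append to chain.
Insert 955: h=7, bucket 7 nonempty -> append to chain.
Final buckets:
0: 600
1: .
2: .
3: 171 -> 123
4: 280
5: 893 -> 197
6: .
7: 511 -> 955
8: .
9: .
10: .
11: 71 -> 239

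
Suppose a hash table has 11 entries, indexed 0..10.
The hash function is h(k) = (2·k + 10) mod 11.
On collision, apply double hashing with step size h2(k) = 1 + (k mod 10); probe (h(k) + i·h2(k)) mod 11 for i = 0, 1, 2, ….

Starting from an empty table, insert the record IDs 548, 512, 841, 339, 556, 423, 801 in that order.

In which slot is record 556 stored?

7

Insert 548: h=6, slot 6 empty -> index 6.
Insert 512: h=0, slot 0 empty -> index 0.
Insert 841: h=9, slot 9 empty -> index 9.
Insert 339: h=6, h2=10, slot 6 occupied -> index 5.
Insert 556: h=0, h2=7, slot 0 occupied -> index 7.
Insert 423: h=9, h2=4, slot 9 occupied -> index 2.
Insert 801: h=6, h2=2, slot 6 occupied -> index 8.
Table: [512, ∅, 423, ∅, ∅, 339, 548, 556, 801, 841, ∅]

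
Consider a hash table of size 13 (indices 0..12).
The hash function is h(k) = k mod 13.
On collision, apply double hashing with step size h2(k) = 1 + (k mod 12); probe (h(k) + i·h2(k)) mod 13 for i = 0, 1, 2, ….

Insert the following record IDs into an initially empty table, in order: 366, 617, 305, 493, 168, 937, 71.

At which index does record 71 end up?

366: h=2 → slot 2
617: h=6 → slot 6
305: h=6, h2=6, probe 6,12 → slot 12
493: h=12, h2=2, probe 12,1 → slot 1
168: h=12, h2=1, probe 12,0 → slot 0
937: h=1, h2=2, probe 1,3 → slot 3
71: h=6, h2=12, probe 6,5 → slot 5
Table: [168, 493, 366, 937, —, 71, 617, —, —, —, —, —, 305]

5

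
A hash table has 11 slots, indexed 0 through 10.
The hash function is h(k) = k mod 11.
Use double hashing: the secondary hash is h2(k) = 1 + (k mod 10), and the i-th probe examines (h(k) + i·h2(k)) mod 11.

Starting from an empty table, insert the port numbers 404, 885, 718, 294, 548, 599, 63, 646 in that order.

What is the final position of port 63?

1

Insert 404: h=8, slot 8 empty → index 8.
Insert 885: h=5, slot 5 empty → index 5.
Insert 718: h=3, slot 3 empty → index 3.
Insert 294: h=8, h2=5, slot 8 occupied → index 2.
Insert 548: h=9, slot 9 empty → index 9.
Insert 599: h=5, h2=10, slot 5 occupied → index 4.
Insert 63: h=8, h2=4, slot 8 occupied → index 1.
Insert 646: h=8, h2=7, slots 8,4 occupied → index 0.
Table: [646, 63, 294, 718, 599, 885, -, -, 404, 548, -]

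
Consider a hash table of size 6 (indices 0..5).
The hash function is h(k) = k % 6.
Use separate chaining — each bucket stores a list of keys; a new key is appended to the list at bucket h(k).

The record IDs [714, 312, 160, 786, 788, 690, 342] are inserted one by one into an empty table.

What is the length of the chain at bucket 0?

5

714 → bucket 0
312 → bucket 0 (collision)
160 → bucket 4
786 → bucket 0 (collision)
788 → bucket 2
690 → bucket 0 (collision)
342 → bucket 0 (collision)
Final buckets:
0: 714 -> 312 -> 786 -> 690 -> 342
1: —
2: 788
3: —
4: 160
5: —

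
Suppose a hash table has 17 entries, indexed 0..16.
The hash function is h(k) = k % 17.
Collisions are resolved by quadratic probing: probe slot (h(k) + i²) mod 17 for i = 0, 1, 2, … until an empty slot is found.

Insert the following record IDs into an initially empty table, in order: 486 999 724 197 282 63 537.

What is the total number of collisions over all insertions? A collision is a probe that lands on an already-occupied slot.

10

486: h=10 -> slot 10
999: h=13 -> slot 13
724: h=10, probe 10,11 -> slot 11
197: h=10, probe 10,11,14 -> slot 14
282: h=10, probe 10,11,14,2 -> slot 2
63: h=12 -> slot 12
537: h=10, probe 10,11,14,2,9 -> slot 9
Table: [., ., 282, ., ., ., ., ., ., 537, 486, 724, 63, 999, 197, ., .]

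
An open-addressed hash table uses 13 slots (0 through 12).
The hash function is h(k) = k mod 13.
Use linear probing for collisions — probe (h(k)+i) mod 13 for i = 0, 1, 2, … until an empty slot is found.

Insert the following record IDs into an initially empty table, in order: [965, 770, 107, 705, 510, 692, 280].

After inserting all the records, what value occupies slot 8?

965 hashes to 3; slot 3 is free → place at 3.
770 hashes to 3; 3 taken → place at 4.
107 hashes to 3; 3,4 taken → place at 5.
705 hashes to 3; 3,4,5 taken → place at 6.
510 hashes to 3; 3,4,5,6 taken → place at 7.
692 hashes to 3; 3,4,5,6,7 taken → place at 8.
280 hashes to 7; 7,8 taken → place at 9.
Table: [—, —, —, 965, 770, 107, 705, 510, 692, 280, —, —, —]

692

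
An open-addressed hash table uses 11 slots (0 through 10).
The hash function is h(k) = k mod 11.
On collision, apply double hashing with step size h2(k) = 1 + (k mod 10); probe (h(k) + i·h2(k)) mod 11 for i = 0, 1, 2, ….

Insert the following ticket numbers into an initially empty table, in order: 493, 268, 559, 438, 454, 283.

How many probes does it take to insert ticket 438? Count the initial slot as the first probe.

493: h=9 -> slot 9
268: h=4 -> slot 4
559: h=9, h2=10, probe 9,8 -> slot 8
438: h=9, h2=9, probe 9,7 -> slot 7
454: h=3 -> slot 3
283: h=8, h2=4, probe 8,1 -> slot 1
Table: [∅, 283, ∅, 454, 268, ∅, ∅, 438, 559, 493, ∅]

2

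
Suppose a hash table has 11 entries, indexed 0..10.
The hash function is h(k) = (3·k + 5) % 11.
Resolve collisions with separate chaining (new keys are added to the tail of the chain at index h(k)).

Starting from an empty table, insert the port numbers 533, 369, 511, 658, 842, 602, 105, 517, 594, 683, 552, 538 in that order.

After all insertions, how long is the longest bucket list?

3

533 -> bucket 9
369 -> bucket 1
511 -> bucket 9 (collision)
658 -> bucket 10
842 -> bucket 1 (collision)
602 -> bucket 7
105 -> bucket 1 (collision)
517 -> bucket 5
594 -> bucket 5 (collision)
683 -> bucket 8
552 -> bucket 0
538 -> bucket 2
Final buckets:
0: 552
1: 369 -> 842 -> 105
2: 538
3: _
4: _
5: 517 -> 594
6: _
7: 602
8: 683
9: 533 -> 511
10: 658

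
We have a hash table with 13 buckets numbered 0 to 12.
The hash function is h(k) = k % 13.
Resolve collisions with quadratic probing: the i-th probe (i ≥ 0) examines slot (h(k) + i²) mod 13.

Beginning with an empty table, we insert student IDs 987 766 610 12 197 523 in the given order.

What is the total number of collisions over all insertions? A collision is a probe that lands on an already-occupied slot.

7

987: h=12 => slot 12
766: h=12, probe 12,0 => slot 0
610: h=12, probe 12,0,3 => slot 3
12: h=12, probe 12,0,3,8 => slot 8
197: h=2 => slot 2
523: h=3, probe 3,4 => slot 4
Table: [766, ∅, 197, 610, 523, ∅, ∅, ∅, 12, ∅, ∅, ∅, 987]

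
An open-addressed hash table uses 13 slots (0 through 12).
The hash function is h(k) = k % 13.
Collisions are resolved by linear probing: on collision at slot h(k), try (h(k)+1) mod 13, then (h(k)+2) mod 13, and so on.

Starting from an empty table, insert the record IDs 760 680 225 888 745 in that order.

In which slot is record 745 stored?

8

Insert 760: h=6, slot 6 empty → index 6.
Insert 680: h=4, slot 4 empty → index 4.
Insert 225: h=4, slot 4 occupied → index 5.
Insert 888: h=4, slots 4,5,6 occupied → index 7.
Insert 745: h=4, slots 4,5,6,7 occupied → index 8.
Table: [∅, ∅, ∅, ∅, 680, 225, 760, 888, 745, ∅, ∅, ∅, ∅]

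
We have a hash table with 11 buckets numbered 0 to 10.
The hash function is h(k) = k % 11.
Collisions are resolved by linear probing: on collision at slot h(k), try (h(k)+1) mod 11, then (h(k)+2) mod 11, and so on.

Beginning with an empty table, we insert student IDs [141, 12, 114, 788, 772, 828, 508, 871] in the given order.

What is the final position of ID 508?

5

141: h=9 -> slot 9
12: h=1 -> slot 1
114: h=4 -> slot 4
788: h=7 -> slot 7
772: h=2 -> slot 2
828: h=3 -> slot 3
508: h=2, probe 2,3,4,5 -> slot 5
871: h=2, probe 2,3,4,5,6 -> slot 6
Table: [-, 12, 772, 828, 114, 508, 871, 788, -, 141, -]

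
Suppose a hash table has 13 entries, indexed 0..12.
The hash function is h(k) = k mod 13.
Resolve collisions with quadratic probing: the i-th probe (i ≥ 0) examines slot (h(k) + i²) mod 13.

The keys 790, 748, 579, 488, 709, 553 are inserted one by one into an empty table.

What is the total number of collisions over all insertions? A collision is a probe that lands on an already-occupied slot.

790: h=10 -> slot 10
748: h=7 -> slot 7
579: h=7, probe 7,8 -> slot 8
488: h=7, probe 7,8,11 -> slot 11
709: h=7, probe 7,8,11,3 -> slot 3
553: h=7, probe 7,8,11,3,10,6 -> slot 6
Table: [_, _, _, 709, _, _, 553, 748, 579, _, 790, 488, _]

11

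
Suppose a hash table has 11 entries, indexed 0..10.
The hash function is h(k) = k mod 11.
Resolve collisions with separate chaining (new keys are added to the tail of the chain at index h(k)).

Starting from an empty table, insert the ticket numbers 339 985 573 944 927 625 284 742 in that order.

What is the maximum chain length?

339 -> bucket 9
985 -> bucket 6
573 -> bucket 1
944 -> bucket 9 (collision)
927 -> bucket 3
625 -> bucket 9 (collision)
284 -> bucket 9 (collision)
742 -> bucket 5
Final buckets:
0: ∅
1: 573
2: ∅
3: 927
4: ∅
5: 742
6: 985
7: ∅
8: ∅
9: 339 -> 944 -> 625 -> 284
10: ∅

4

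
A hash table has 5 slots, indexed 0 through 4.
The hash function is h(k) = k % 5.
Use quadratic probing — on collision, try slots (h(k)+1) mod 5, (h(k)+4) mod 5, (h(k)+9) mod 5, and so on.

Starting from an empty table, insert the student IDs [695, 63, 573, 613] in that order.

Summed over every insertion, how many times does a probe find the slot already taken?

3

Insert 695: h=0, slot 0 empty => index 0.
Insert 63: h=3, slot 3 empty => index 3.
Insert 573: h=3, slot 3 occupied => index 4.
Insert 613: h=3, slots 3,4 occupied => index 2.
Table: [695, —, 613, 63, 573]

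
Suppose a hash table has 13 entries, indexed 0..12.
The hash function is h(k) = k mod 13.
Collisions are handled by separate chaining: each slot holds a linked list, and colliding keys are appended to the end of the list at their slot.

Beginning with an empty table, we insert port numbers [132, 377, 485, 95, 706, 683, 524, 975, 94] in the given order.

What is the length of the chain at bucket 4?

Insert 132: h=2, bucket 2 empty -> new chain.
Insert 377: h=0, bucket 0 empty -> new chain.
Insert 485: h=4, bucket 4 empty -> new chain.
Insert 95: h=4, bucket 4 nonempty -> append to chain.
Insert 706: h=4, bucket 4 nonempty -> append to chain.
Insert 683: h=7, bucket 7 empty -> new chain.
Insert 524: h=4, bucket 4 nonempty -> append to chain.
Insert 975: h=0, bucket 0 nonempty -> append to chain.
Insert 94: h=3, bucket 3 empty -> new chain.
Final buckets:
0: 377 -> 975
1: _
2: 132
3: 94
4: 485 -> 95 -> 706 -> 524
5: _
6: _
7: 683
8: _
9: _
10: _
11: _
12: _

4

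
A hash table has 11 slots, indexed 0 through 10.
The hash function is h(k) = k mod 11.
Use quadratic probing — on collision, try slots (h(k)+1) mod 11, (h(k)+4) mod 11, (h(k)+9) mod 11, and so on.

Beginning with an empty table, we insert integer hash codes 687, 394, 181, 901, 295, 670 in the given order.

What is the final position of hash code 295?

687: h=5 => slot 5
394: h=9 => slot 9
181: h=5, probe 5,6 => slot 6
901: h=10 => slot 10
295: h=9, probe 9,10,2 => slot 2
670: h=10, probe 10,0 => slot 0
Table: [670, _, 295, _, _, 687, 181, _, _, 394, 901]

2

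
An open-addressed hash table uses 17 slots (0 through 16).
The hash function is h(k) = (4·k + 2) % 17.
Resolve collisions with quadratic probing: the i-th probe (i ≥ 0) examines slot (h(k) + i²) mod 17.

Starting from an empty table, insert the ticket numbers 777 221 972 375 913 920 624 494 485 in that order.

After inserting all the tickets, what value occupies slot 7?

777 hashes to 16; slot 16 is free → place at 16.
221 hashes to 2; slot 2 is free → place at 2.
972 hashes to 14; slot 14 is free → place at 14.
375 hashes to 6; slot 6 is free → place at 6.
913 hashes to 16; 16 taken → place at 0.
920 hashes to 10; slot 10 is free → place at 10.
624 hashes to 16; 16,0 taken → place at 3.
494 hashes to 6; 6 taken → place at 7.
485 hashes to 4; slot 4 is free → place at 4.
Table: [913, -, 221, 624, 485, -, 375, 494, -, -, 920, -, -, -, 972, -, 777]

494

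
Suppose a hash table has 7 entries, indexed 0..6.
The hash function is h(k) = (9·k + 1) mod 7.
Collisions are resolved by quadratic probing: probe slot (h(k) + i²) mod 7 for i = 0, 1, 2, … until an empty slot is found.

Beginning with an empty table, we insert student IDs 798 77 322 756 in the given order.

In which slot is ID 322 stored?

5

798: h=1 -> slot 1
77: h=1, probe 1,2 -> slot 2
322: h=1, probe 1,2,5 -> slot 5
756: h=1, probe 1,2,5,3 -> slot 3
Table: [., 798, 77, 756, ., 322, .]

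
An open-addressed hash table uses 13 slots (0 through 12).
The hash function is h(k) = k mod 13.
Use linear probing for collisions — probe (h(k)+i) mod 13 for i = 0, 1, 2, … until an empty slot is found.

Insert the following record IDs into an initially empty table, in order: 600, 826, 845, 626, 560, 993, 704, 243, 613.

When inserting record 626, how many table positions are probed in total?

2

Insert 600: h=2, slot 2 empty => index 2.
Insert 826: h=7, slot 7 empty => index 7.
Insert 845: h=0, slot 0 empty => index 0.
Insert 626: h=2, slot 2 occupied => index 3.
Insert 560: h=1, slot 1 empty => index 1.
Insert 993: h=5, slot 5 empty => index 5.
Insert 704: h=2, slots 2,3 occupied => index 4.
Insert 243: h=9, slot 9 empty => index 9.
Insert 613: h=2, slots 2,3,4,5 occupied => index 6.
Table: [845, 560, 600, 626, 704, 993, 613, 826, —, 243, —, —, —]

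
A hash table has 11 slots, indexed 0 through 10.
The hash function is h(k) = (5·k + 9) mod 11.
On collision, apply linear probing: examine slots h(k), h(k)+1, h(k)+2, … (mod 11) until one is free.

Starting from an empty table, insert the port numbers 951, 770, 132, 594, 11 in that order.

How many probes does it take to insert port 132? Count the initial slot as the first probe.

2

951: h=1 -> slot 1
770: h=9 -> slot 9
132: h=9, probe 9,10 -> slot 10
594: h=9, probe 9,10,0 -> slot 0
11: h=9, probe 9,10,0,1,2 -> slot 2
Table: [594, 951, 11, -, -, -, -, -, -, 770, 132]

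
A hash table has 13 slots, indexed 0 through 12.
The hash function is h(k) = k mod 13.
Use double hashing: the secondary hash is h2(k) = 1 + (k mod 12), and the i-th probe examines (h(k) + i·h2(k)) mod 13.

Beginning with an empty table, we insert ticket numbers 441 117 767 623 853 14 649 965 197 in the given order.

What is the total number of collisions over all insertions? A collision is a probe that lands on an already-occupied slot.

7

441 hashes to 12; slot 12 is free → place at 12.
117 hashes to 0; slot 0 is free → place at 0.
767 hashes to 0, h2=12; 0,12 taken → place at 11.
623 hashes to 12, h2=12; 12,11 taken → place at 10.
853 hashes to 8; slot 8 is free → place at 8.
14 hashes to 1; slot 1 is free → place at 1.
649 hashes to 12, h2=2; 12,1 taken → place at 3.
965 hashes to 3, h2=6; 3 taken → place at 9.
197 hashes to 2; slot 2 is free → place at 2.
Table: [117, 14, 197, 649, ., ., ., ., 853, 965, 623, 767, 441]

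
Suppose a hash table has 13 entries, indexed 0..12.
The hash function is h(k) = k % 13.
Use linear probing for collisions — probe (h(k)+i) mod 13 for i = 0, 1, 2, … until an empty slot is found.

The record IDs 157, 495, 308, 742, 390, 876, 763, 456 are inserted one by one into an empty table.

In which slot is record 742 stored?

3

Insert 157: h=1, slot 1 empty => index 1.
Insert 495: h=1, slot 1 occupied => index 2.
Insert 308: h=9, slot 9 empty => index 9.
Insert 742: h=1, slots 1,2 occupied => index 3.
Insert 390: h=0, slot 0 empty => index 0.
Insert 876: h=5, slot 5 empty => index 5.
Insert 763: h=9, slot 9 occupied => index 10.
Insert 456: h=1, slots 1,2,3 occupied => index 4.
Table: [390, 157, 495, 742, 456, 876, ., ., ., 308, 763, ., .]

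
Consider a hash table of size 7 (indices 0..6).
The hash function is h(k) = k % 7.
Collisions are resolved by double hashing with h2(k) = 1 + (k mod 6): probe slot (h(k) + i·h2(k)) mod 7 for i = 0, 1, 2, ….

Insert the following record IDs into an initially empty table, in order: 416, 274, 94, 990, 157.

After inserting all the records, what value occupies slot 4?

990

416: h=3 => slot 3
274: h=1 => slot 1
94: h=3, h2=5, probe 3,1,6 => slot 6
990: h=3, h2=1, probe 3,4 => slot 4
157: h=3, h2=2, probe 3,5 => slot 5
Table: [_, 274, _, 416, 990, 157, 94]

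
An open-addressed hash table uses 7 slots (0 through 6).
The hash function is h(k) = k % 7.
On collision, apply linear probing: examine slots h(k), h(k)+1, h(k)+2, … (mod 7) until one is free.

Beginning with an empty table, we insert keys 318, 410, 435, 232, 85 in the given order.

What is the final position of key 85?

5

Insert 318: h=3, slot 3 empty → index 3.
Insert 410: h=4, slot 4 empty → index 4.
Insert 435: h=1, slot 1 empty → index 1.
Insert 232: h=1, slot 1 occupied → index 2.
Insert 85: h=1, slots 1,2,3,4 occupied → index 5.
Table: [∅, 435, 232, 318, 410, 85, ∅]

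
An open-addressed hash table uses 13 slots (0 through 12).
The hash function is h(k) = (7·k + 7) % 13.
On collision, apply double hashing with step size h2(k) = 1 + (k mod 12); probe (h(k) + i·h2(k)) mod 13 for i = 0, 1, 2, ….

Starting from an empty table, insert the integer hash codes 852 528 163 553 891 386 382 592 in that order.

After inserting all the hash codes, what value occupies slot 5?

Insert 852: h=4, slot 4 empty => index 4.
Insert 528: h=11, slot 11 empty => index 11.
Insert 163: h=4, h2=8, slot 4 occupied => index 12.
Insert 553: h=4, h2=2, slot 4 occupied => index 6.
Insert 891: h=4, h2=4, slot 4 occupied => index 8.
Insert 386: h=5, slot 5 empty => index 5.
Insert 382: h=3, slot 3 empty => index 3.
Insert 592: h=4, h2=5, slot 4 occupied => index 9.
Table: [_, _, _, 382, 852, 386, 553, _, 891, 592, _, 528, 163]

386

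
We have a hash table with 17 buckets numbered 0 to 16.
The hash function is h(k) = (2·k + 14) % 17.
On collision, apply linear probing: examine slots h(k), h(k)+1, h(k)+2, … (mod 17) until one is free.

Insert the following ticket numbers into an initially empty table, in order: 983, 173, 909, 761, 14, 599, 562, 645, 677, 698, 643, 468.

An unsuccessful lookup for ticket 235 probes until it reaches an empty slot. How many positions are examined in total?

7

Insert 983: h=8, slot 8 empty → index 8.
Insert 173: h=3, slot 3 empty → index 3.
Insert 909: h=13, slot 13 empty → index 13.
Insert 761: h=6, slot 6 empty → index 6.
Insert 14: h=8, slot 8 occupied → index 9.
Insert 599: h=5, slot 5 empty → index 5.
Insert 562: h=16, slot 16 empty → index 16.
Insert 645: h=12, slot 12 empty → index 12.
Insert 677: h=8, slots 8,9 occupied → index 10.
Insert 698: h=16, slot 16 occupied → index 0.
Insert 643: h=8, slots 8,9,10 occupied → index 11.
Insert 468: h=15, slot 15 empty → index 15.
Table: [698, ., ., 173, ., 599, 761, ., 983, 14, 677, 643, 645, 909, ., 468, 562]
Lookup 235: h=8, probe 8,9,10,11,12,13,14 → slot 14 empty, not found.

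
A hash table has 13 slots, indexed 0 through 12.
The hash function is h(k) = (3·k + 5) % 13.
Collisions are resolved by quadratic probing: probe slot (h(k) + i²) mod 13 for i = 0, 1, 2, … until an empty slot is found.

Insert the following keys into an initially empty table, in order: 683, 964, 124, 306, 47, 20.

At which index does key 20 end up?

9

683: h=0 → slot 0
964: h=11 → slot 11
124: h=0, probe 0,1 → slot 1
306: h=0, probe 0,1,4 → slot 4
47: h=3 → slot 3
20: h=0, probe 0,1,4,9 → slot 9
Table: [683, 124, _, 47, 306, _, _, _, _, 20, _, 964, _]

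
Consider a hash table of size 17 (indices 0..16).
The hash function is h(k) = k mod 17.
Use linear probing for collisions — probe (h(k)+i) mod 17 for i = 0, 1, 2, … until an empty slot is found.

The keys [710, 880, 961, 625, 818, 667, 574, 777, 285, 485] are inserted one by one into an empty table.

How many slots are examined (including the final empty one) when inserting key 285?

5

710 hashes to 13; slot 13 is free -> place at 13.
880 hashes to 13; 13 taken -> place at 14.
961 hashes to 9; slot 9 is free -> place at 9.
625 hashes to 13; 13,14 taken -> place at 15.
818 hashes to 2; slot 2 is free -> place at 2.
667 hashes to 4; slot 4 is free -> place at 4.
574 hashes to 13; 13,14,15 taken -> place at 16.
777 hashes to 12; slot 12 is free -> place at 12.
285 hashes to 13; 13,14,15,16 taken -> place at 0.
485 hashes to 9; 9 taken -> place at 10.
Table: [285, ., 818, ., 667, ., ., ., ., 961, 485, ., 777, 710, 880, 625, 574]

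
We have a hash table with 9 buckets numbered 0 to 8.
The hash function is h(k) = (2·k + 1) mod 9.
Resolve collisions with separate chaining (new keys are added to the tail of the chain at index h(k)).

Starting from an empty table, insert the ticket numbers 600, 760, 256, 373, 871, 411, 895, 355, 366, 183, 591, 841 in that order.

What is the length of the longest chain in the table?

6

600 → bucket 4
760 → bucket 0
256 → bucket 0 (collision)
373 → bucket 0 (collision)
871 → bucket 6
411 → bucket 4 (collision)
895 → bucket 0 (collision)
355 → bucket 0 (collision)
366 → bucket 4 (collision)
183 → bucket 7
591 → bucket 4 (collision)
841 → bucket 0 (collision)
Final buckets:
0: 760 -> 256 -> 373 -> 895 -> 355 -> 841
1: -
2: -
3: -
4: 600 -> 411 -> 366 -> 591
5: -
6: 871
7: 183
8: -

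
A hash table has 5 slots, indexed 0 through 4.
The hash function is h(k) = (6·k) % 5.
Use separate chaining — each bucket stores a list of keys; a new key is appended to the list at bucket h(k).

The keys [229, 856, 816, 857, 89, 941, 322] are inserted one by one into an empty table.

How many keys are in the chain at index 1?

3

229 -> bucket 4
856 -> bucket 1
816 -> bucket 1 (collision)
857 -> bucket 2
89 -> bucket 4 (collision)
941 -> bucket 1 (collision)
322 -> bucket 2 (collision)
Final buckets:
0: —
1: 856 -> 816 -> 941
2: 857 -> 322
3: —
4: 229 -> 89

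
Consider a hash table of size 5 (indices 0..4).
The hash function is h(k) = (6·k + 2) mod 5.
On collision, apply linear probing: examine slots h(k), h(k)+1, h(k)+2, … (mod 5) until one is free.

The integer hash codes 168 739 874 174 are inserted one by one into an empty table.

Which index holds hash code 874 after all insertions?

2

168 hashes to 0; slot 0 is free -> place at 0.
739 hashes to 1; slot 1 is free -> place at 1.
874 hashes to 1; 1 taken -> place at 2.
174 hashes to 1; 1,2 taken -> place at 3.
Table: [168, 739, 874, 174, -]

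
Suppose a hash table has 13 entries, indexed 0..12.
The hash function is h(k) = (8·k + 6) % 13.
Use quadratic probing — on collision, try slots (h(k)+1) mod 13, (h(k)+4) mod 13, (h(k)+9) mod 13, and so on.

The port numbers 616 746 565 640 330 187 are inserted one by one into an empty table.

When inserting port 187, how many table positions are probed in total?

4

616 hashes to 7; slot 7 is free => place at 7.
746 hashes to 7; 7 taken => place at 8.
565 hashes to 2; slot 2 is free => place at 2.
640 hashes to 4; slot 4 is free => place at 4.
330 hashes to 7; 7,8 taken => place at 11.
187 hashes to 7; 7,8,11 taken => place at 3.
Table: [_, _, 565, 187, 640, _, _, 616, 746, _, _, 330, _]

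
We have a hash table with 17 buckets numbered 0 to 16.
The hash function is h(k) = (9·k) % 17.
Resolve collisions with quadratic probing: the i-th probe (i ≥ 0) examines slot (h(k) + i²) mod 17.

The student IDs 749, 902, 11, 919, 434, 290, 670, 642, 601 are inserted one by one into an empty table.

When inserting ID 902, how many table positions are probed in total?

Insert 749: h=9, slot 9 empty => index 9.
Insert 902: h=9, slot 9 occupied => index 10.
Insert 11: h=14, slot 14 empty => index 14.
Insert 919: h=9, slots 9,10 occupied => index 13.
Insert 434: h=13, slots 13,14 occupied => index 0.
Insert 290: h=9, slots 9,10,13 occupied => index 1.
Insert 670: h=12, slot 12 empty => index 12.
Insert 642: h=15, slot 15 empty => index 15.
Insert 601: h=3, slot 3 empty => index 3.
Table: [434, 290, ., 601, ., ., ., ., ., 749, 902, ., 670, 919, 11, 642, .]

2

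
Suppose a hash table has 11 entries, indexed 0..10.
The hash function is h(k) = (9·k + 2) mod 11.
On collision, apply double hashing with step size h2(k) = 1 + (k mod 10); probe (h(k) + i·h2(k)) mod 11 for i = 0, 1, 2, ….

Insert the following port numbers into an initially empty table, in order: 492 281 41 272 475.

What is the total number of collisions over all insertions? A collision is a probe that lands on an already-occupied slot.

Insert 492: h=8, slot 8 empty => index 8.
Insert 281: h=1, slot 1 empty => index 1.
Insert 41: h=8, h2=2, slot 8 occupied => index 10.
Insert 272: h=8, h2=3, slot 8 occupied => index 0.
Insert 475: h=9, slot 9 empty => index 9.
Table: [272, 281, —, —, —, —, —, —, 492, 475, 41]

2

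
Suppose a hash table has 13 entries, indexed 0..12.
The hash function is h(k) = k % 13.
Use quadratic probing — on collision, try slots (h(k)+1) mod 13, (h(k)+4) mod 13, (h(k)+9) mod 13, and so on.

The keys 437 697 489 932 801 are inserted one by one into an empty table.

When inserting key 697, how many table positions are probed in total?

Insert 437: h=8, slot 8 empty -> index 8.
Insert 697: h=8, slot 8 occupied -> index 9.
Insert 489: h=8, slots 8,9 occupied -> index 12.
Insert 932: h=9, slot 9 occupied -> index 10.
Insert 801: h=8, slots 8,9,12 occupied -> index 4.
Table: [., ., ., ., 801, ., ., ., 437, 697, 932, ., 489]

2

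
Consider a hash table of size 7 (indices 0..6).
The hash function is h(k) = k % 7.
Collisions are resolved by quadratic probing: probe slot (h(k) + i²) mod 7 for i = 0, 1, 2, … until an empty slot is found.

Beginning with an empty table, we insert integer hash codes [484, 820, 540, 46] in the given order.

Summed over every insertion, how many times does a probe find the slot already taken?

3

Insert 484: h=1, slot 1 empty => index 1.
Insert 820: h=1, slot 1 occupied => index 2.
Insert 540: h=1, slots 1,2 occupied => index 5.
Insert 46: h=4, slot 4 empty => index 4.
Table: [∅, 484, 820, ∅, 46, 540, ∅]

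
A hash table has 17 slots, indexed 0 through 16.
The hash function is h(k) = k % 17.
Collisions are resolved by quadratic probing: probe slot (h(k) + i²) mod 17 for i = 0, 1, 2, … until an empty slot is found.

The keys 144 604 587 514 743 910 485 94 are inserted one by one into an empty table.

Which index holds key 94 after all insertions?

0

144 hashes to 8; slot 8 is free => place at 8.
604 hashes to 9; slot 9 is free => place at 9.
587 hashes to 9; 9 taken => place at 10.
514 hashes to 4; slot 4 is free => place at 4.
743 hashes to 12; slot 12 is free => place at 12.
910 hashes to 9; 9,10 taken => place at 13.
485 hashes to 9; 9,10,13 taken => place at 1.
94 hashes to 9; 9,10,13,1,8 taken => place at 0.
Table: [94, 485, -, -, 514, -, -, -, 144, 604, 587, -, 743, 910, -, -, -]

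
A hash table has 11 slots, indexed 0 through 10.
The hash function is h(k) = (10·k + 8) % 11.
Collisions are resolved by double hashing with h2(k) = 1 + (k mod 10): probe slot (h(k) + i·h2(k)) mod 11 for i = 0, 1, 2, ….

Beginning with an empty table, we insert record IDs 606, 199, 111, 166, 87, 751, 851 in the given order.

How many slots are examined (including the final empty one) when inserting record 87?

4

606 hashes to 7; slot 7 is free => place at 7.
199 hashes to 7, h2=10; 7 taken => place at 6.
111 hashes to 7, h2=2; 7 taken => place at 9.
166 hashes to 7, h2=7; 7 taken => place at 3.
87 hashes to 9, h2=8; 9,6,3 taken => place at 0.
751 hashes to 5; slot 5 is free => place at 5.
851 hashes to 4; slot 4 is free => place at 4.
Table: [87, ∅, ∅, 166, 851, 751, 199, 606, ∅, 111, ∅]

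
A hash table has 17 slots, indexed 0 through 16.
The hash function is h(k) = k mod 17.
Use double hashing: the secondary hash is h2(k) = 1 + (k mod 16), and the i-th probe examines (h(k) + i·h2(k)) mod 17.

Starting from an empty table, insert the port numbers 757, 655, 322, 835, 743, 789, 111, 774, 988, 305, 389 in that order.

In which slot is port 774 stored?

13

757 hashes to 9; slot 9 is free -> place at 9.
655 hashes to 9, h2=16; 9 taken -> place at 8.
322 hashes to 16; slot 16 is free -> place at 16.
835 hashes to 2; slot 2 is free -> place at 2.
743 hashes to 12; slot 12 is free -> place at 12.
789 hashes to 7; slot 7 is free -> place at 7.
111 hashes to 9, h2=16; 9,8,7 taken -> place at 6.
774 hashes to 9, h2=7; 9,16,6 taken -> place at 13.
988 hashes to 2, h2=13; 2 taken -> place at 15.
305 hashes to 16, h2=2; 16 taken -> place at 1.
389 hashes to 15, h2=6; 15 taken -> place at 4.
Table: [., 305, 835, ., 389, ., 111, 789, 655, 757, ., ., 743, 774, ., 988, 322]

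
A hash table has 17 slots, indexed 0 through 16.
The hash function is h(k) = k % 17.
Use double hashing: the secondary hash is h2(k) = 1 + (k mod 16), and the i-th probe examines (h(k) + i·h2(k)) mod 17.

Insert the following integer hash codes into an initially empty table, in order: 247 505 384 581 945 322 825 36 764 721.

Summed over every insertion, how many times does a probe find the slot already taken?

8

Insert 247: h=9, slot 9 empty → index 9.
Insert 505: h=12, slot 12 empty → index 12.
Insert 384: h=10, slot 10 empty → index 10.
Insert 581: h=3, slot 3 empty → index 3.
Insert 945: h=10, h2=2, slots 10,12 occupied → index 14.
Insert 322: h=16, slot 16 empty → index 16.
Insert 825: h=9, h2=10, slot 9 occupied → index 2.
Insert 36: h=2, h2=5, slot 2 occupied → index 7.
Insert 764: h=16, h2=13, slots 16,12 occupied → index 8.
Insert 721: h=7, h2=2, slots 7,9 occupied → index 11.
Table: [-, -, 825, 581, -, -, -, 36, 764, 247, 384, 721, 505, -, 945, -, 322]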